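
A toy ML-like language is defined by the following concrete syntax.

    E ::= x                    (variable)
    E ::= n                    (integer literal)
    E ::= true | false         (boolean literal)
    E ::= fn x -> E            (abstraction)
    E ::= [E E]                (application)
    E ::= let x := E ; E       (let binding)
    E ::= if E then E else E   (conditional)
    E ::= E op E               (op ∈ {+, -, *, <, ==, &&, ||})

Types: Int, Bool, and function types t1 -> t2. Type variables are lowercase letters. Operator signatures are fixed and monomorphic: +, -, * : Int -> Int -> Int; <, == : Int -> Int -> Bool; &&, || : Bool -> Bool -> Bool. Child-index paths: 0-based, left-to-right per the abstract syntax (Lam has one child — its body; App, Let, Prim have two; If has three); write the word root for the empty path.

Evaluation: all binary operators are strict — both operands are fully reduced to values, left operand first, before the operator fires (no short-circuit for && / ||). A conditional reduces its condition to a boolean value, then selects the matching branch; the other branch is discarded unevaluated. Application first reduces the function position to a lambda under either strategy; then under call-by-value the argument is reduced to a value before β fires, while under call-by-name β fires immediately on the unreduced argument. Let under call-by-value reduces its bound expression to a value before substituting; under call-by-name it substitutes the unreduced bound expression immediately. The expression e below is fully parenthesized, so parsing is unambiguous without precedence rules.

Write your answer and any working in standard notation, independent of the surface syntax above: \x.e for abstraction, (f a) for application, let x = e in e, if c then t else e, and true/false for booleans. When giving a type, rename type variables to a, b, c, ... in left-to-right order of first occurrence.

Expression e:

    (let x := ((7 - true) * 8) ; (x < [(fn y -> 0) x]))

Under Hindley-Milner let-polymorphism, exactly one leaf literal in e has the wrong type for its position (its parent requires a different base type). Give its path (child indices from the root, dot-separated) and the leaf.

Derivation:
  unify Int ~ Int
  unify Bool ~ Int
  FAIL: mismatch Bool ~ Int

Answer: 0.0.1 : true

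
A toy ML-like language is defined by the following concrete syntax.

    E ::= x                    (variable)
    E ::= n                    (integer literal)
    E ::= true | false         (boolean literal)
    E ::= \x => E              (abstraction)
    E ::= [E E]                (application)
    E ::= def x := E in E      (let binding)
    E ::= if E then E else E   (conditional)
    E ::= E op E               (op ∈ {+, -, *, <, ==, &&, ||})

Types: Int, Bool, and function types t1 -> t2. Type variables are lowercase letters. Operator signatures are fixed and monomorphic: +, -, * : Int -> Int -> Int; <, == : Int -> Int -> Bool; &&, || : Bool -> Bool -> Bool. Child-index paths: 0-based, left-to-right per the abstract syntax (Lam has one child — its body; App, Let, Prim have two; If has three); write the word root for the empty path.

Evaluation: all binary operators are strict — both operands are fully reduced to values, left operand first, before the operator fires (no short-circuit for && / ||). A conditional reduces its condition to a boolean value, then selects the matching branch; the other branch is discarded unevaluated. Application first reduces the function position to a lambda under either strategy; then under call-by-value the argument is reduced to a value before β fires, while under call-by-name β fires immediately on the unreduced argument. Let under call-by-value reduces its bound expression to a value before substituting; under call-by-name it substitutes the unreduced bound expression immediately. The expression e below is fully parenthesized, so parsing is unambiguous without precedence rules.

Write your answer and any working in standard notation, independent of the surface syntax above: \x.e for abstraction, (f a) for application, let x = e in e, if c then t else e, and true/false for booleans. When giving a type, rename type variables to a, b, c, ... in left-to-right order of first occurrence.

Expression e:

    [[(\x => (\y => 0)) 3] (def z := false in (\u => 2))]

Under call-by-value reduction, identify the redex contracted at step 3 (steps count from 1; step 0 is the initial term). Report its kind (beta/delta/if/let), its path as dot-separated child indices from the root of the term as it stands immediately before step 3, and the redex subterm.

Derivation:
step 0: (((\x.(\y.0)) 3) (let z = false in (\u.2)))
step 1: [beta@0] ((\y.0) (let z = false in (\u.2)))
step 2: [let@1] ((\y.0) (\u.2))
step 3: [beta@root] 0

Answer: beta at root : ((\y.0) (\u.2))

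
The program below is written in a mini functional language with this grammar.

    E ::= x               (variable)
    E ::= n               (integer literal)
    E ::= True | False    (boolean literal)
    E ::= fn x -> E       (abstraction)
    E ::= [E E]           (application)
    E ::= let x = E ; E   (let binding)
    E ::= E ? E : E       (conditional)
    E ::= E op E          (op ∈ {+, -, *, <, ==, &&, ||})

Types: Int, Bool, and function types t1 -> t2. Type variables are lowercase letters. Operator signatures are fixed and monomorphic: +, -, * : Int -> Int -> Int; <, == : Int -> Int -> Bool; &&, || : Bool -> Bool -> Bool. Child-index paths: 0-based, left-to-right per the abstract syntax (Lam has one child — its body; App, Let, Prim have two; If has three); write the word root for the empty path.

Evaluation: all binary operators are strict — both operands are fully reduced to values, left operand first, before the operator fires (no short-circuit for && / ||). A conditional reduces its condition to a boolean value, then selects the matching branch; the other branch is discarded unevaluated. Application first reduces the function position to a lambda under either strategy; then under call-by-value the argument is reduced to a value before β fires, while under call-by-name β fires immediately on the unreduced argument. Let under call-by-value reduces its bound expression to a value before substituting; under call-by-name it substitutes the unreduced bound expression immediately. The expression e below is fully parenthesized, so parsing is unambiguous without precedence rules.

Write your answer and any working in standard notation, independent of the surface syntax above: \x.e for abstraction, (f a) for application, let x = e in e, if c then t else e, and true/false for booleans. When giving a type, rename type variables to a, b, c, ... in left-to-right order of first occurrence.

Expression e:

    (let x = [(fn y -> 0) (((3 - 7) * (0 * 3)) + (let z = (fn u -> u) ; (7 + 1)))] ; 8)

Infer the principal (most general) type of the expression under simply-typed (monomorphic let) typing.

Trace:
\y._ : a -> Int
  unify Int ~ Int
  unify Int ~ Int
  unify Int ~ Int
  unify Int ~ Int
  unify Int ~ Int
  unify Int ~ Int
  unify Int ~ Int
u : b
\u._ : b -> b
let z : b -> b
  unify Int ~ Int
  unify Int ~ Int
  unify Int ~ Int
  unify a -> Int ~ Int -> c
  unify a ~ Int
  unify Int ~ c
_ _ : Int
let x : Int

Answer: Int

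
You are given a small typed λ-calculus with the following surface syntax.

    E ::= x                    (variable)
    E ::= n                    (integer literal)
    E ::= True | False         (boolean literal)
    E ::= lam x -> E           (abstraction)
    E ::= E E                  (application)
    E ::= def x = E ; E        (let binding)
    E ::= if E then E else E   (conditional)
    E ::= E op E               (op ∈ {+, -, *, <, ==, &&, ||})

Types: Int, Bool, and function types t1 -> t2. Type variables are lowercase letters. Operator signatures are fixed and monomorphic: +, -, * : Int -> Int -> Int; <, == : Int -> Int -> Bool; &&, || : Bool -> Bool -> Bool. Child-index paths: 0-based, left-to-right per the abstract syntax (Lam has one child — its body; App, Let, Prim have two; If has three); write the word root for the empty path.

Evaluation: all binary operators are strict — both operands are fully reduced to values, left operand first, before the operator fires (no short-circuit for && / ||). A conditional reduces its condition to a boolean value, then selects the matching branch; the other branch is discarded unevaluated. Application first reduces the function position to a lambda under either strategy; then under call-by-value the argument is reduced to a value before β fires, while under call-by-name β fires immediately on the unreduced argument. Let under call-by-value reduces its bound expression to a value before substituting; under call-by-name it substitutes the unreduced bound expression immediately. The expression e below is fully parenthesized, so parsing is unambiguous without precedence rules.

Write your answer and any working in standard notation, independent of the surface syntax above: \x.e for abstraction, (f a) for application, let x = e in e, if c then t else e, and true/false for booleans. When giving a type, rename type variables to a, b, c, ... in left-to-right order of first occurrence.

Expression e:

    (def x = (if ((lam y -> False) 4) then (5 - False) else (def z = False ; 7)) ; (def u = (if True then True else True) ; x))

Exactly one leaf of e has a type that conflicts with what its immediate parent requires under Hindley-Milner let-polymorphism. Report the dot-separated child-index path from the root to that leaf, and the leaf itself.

Working:
\y._ : a -> Bool
  unify a -> Bool ~ Int -> b
  unify a ~ Int
  unify Bool ~ b
_ _ : Bool
  unify Bool ~ Bool
  unify Int ~ Int
  unify Bool ~ Int
  FAIL: mismatch Bool ~ Int

Answer: 0.1.1 : false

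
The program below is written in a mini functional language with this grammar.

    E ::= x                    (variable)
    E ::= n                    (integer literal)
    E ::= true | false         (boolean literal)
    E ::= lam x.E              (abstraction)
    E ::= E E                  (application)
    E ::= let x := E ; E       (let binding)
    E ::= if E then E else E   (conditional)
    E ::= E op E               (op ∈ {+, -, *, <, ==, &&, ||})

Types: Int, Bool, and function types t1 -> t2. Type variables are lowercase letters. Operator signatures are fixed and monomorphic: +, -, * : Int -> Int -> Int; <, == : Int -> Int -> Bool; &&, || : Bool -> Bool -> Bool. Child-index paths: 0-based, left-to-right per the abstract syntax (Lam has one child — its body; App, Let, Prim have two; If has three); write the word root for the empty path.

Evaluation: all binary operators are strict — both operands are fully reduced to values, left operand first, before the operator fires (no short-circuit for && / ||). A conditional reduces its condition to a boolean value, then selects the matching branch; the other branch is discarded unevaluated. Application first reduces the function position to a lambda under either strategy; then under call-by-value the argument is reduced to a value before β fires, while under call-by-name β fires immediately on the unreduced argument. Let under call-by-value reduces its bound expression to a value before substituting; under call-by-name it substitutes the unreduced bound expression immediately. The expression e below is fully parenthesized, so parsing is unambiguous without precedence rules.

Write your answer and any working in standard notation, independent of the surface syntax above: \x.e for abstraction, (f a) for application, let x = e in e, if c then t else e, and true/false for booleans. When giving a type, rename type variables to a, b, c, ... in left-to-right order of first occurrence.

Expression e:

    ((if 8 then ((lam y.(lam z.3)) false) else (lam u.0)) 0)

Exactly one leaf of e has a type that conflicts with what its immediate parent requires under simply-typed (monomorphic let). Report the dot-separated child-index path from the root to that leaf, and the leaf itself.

Trace:
  unify Int ~ Bool
  FAIL: mismatch Int ~ Bool

Answer: 0.0 : 8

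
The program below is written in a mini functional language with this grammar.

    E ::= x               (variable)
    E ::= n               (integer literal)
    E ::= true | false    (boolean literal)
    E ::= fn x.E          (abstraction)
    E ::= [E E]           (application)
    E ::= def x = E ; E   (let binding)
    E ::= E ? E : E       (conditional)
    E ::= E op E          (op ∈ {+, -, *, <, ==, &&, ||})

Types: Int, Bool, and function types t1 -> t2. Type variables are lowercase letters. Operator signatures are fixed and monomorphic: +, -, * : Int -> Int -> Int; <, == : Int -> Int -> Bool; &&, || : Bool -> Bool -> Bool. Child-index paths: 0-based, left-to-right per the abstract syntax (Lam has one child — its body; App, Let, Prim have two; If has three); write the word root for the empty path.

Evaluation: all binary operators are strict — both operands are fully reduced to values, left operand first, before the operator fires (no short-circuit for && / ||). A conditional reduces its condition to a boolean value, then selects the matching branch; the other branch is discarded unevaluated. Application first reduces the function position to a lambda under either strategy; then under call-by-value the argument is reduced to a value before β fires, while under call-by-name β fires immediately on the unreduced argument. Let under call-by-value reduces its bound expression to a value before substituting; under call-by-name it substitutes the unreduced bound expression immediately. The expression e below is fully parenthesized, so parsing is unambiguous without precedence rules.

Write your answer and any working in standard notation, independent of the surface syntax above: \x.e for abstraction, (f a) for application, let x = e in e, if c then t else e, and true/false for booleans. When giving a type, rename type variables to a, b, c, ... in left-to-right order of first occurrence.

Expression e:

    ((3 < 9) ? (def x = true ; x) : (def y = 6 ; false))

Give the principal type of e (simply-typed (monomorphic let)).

Derivation:
  unify Int ~ Int
  unify Int ~ Int
  unify Bool ~ Bool
let x : Bool
x : Bool
let y : Int
  unify Bool ~ Bool

Answer: Bool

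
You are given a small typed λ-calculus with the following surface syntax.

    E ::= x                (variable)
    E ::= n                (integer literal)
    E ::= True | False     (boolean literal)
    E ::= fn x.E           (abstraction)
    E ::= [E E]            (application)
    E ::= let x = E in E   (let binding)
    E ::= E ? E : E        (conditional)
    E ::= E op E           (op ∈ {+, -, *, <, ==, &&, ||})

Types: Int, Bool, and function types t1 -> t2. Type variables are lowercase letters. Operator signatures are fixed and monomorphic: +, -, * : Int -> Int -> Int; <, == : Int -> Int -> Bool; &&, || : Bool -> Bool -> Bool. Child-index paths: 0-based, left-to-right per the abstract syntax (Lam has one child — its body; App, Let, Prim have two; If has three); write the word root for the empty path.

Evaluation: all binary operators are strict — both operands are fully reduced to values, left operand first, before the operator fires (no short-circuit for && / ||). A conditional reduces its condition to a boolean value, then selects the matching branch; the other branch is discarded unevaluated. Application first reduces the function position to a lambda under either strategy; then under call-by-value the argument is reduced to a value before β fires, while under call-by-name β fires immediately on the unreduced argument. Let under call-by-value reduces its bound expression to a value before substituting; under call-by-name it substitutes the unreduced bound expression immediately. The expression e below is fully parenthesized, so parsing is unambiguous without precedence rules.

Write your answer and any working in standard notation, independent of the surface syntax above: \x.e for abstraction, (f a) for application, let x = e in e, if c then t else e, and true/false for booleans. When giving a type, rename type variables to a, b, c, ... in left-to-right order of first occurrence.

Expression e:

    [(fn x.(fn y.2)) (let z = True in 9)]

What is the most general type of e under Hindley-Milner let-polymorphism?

Working:
\y._ : b -> Int
\x._ : a -> b -> Int
let z : Bool
  unify a -> b -> Int ~ Int -> c
  unify a ~ Int
  unify b -> Int ~ c
_ _ : b -> Int

Answer: a -> Int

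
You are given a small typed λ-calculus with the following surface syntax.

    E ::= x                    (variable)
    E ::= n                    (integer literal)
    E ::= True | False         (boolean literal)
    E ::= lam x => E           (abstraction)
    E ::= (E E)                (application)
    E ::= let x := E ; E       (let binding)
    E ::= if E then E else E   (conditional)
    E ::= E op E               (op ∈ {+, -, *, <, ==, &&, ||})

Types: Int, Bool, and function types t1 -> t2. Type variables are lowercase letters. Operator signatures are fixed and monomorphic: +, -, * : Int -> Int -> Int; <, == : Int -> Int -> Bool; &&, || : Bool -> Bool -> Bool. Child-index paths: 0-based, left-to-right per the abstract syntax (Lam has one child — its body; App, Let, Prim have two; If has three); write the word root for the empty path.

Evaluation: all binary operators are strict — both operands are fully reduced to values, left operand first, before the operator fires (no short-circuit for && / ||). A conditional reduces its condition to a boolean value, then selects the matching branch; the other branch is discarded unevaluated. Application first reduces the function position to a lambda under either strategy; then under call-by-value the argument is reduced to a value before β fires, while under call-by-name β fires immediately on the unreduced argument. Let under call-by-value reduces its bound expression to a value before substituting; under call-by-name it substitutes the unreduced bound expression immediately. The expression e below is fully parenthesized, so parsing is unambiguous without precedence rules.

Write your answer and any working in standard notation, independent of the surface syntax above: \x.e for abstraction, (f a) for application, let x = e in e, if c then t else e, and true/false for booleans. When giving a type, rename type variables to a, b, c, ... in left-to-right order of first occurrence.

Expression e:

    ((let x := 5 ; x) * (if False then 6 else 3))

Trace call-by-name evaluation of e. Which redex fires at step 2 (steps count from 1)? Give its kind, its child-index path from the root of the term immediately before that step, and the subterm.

Derivation:
step 0: ((let x = 5 in x) * (if false then 6 else 3))
step 1: [let@0] (5 * (if false then 6 else 3))
step 2: [if@1] (5 * 3)

Answer: if at 1 : (if false then 6 else 3)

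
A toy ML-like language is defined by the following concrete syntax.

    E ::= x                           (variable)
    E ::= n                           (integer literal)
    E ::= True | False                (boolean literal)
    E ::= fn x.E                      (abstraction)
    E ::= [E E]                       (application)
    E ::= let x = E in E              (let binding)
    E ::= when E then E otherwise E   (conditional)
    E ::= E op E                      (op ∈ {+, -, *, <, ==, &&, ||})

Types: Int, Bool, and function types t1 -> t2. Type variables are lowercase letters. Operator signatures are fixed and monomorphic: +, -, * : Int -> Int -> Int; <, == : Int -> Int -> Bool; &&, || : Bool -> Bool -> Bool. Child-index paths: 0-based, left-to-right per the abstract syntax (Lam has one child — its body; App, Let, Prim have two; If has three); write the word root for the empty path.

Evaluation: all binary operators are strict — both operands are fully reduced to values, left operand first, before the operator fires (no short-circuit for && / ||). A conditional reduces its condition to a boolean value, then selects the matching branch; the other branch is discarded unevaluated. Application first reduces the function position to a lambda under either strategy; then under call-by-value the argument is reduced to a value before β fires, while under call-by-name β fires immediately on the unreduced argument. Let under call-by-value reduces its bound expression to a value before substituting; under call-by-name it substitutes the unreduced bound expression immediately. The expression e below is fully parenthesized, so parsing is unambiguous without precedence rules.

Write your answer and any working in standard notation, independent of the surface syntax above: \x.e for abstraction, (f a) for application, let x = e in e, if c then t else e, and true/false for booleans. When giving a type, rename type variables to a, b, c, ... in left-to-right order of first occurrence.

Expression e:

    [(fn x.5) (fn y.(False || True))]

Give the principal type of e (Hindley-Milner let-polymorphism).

Derivation:
\x._ : a -> Int
  unify Bool ~ Bool
  unify Bool ~ Bool
\y._ : b -> Bool
  unify a -> Int ~ (b -> Bool) -> c
  unify a ~ b -> Bool
  unify Int ~ c
_ _ : Int

Answer: Int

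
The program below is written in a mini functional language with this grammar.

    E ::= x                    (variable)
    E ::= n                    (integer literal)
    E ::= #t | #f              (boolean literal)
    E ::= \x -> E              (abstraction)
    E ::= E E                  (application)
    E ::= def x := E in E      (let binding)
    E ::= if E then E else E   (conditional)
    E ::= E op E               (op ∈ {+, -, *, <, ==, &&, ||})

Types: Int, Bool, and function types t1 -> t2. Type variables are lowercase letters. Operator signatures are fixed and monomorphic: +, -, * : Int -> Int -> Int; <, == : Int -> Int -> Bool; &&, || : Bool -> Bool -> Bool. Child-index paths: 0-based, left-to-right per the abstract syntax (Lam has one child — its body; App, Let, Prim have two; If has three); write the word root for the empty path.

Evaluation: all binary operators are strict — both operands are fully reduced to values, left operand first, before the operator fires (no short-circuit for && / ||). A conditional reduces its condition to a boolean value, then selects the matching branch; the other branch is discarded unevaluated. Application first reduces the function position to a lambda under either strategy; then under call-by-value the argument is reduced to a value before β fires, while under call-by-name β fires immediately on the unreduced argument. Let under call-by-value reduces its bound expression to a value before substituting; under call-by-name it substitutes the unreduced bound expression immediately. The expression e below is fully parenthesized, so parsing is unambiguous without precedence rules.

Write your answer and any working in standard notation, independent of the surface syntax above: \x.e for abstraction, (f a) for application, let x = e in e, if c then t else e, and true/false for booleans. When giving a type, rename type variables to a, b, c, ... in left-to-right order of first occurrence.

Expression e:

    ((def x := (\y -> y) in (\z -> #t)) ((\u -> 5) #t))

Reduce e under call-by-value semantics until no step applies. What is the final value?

Answer: true

Working:
step 0: ((let x = (\y.y) in (\z.true)) ((\u.5) true))
step 1: [let@0] ((\z.true) ((\u.5) true))
step 2: [beta@1] ((\z.true) 5)
step 3: [beta@root] true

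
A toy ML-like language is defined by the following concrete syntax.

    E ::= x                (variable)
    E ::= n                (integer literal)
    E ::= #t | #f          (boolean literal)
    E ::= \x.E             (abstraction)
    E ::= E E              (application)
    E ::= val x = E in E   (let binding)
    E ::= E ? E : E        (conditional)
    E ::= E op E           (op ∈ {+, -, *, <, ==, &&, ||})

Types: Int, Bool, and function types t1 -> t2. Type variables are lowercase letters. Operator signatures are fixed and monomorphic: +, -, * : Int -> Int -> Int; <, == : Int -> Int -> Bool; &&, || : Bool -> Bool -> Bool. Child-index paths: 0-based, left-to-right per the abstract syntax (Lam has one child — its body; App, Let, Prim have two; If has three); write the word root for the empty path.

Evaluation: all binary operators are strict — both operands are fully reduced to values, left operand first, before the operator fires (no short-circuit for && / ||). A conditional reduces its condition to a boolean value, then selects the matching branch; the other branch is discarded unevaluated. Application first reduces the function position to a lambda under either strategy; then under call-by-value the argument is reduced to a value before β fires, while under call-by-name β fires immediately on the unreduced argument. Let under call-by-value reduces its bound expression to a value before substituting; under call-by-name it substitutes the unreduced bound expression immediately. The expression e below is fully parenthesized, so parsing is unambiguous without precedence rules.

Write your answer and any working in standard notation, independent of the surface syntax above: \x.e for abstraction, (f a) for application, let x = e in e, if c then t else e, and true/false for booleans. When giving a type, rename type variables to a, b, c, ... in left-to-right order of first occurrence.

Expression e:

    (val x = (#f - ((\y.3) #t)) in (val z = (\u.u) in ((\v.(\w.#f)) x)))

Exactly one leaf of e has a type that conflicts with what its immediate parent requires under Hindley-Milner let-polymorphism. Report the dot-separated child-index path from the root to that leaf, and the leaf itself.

Trace:
  unify Bool ~ Int
  FAIL: mismatch Bool ~ Int

Answer: 0.0 : false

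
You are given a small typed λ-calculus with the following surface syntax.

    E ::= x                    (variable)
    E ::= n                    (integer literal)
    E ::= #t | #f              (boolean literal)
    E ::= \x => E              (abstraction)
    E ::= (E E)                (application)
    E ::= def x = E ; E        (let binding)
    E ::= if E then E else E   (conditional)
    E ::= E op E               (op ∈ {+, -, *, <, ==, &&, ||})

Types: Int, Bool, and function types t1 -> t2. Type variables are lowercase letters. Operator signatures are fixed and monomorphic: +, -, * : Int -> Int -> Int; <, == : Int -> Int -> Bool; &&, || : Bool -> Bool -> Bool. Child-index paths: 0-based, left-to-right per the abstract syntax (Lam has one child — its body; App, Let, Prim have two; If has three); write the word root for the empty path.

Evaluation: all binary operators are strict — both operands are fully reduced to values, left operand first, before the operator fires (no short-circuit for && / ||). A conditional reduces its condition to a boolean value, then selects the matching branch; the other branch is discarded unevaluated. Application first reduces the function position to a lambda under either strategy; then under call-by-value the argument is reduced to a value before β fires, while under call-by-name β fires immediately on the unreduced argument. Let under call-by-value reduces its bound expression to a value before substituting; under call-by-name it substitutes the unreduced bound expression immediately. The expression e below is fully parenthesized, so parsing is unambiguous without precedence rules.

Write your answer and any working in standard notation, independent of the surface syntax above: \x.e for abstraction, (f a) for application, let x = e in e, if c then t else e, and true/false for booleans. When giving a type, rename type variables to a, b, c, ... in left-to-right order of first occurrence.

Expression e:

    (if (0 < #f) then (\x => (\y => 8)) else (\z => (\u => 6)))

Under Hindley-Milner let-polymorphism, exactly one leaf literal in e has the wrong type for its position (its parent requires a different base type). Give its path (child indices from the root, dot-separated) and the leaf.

Working:
  unify Int ~ Int
  unify Bool ~ Int
  FAIL: mismatch Bool ~ Int

Answer: 0.1 : false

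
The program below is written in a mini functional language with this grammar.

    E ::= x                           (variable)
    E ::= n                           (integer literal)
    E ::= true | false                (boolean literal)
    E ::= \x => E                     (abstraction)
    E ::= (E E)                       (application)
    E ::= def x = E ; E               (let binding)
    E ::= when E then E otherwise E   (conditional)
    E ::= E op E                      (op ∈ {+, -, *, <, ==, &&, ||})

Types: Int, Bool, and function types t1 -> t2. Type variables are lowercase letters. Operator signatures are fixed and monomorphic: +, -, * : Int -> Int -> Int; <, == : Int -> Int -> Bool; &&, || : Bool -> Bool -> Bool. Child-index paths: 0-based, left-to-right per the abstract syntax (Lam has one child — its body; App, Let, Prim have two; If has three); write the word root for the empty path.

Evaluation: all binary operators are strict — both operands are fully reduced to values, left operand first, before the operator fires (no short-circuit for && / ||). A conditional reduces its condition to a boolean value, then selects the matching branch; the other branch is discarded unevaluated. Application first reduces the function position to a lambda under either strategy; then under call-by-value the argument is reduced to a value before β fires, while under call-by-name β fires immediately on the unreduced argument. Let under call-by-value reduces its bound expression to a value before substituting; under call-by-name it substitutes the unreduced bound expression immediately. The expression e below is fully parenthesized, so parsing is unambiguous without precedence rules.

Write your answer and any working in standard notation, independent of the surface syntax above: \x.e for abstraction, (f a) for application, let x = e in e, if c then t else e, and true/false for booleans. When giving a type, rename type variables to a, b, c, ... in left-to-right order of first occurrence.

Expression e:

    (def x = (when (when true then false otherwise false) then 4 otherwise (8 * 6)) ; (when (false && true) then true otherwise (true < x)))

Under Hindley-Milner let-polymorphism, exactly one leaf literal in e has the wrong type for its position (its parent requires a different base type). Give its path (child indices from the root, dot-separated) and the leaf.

Trace:
  unify Bool ~ Bool
  unify Bool ~ Bool
  unify Bool ~ Bool
  unify Int ~ Int
  unify Int ~ Int
  unify Int ~ Int
let x : Int
  unify Bool ~ Bool
  unify Bool ~ Bool
  unify Bool ~ Bool
  unify Bool ~ Int
  FAIL: mismatch Bool ~ Int

Answer: 1.2.0 : true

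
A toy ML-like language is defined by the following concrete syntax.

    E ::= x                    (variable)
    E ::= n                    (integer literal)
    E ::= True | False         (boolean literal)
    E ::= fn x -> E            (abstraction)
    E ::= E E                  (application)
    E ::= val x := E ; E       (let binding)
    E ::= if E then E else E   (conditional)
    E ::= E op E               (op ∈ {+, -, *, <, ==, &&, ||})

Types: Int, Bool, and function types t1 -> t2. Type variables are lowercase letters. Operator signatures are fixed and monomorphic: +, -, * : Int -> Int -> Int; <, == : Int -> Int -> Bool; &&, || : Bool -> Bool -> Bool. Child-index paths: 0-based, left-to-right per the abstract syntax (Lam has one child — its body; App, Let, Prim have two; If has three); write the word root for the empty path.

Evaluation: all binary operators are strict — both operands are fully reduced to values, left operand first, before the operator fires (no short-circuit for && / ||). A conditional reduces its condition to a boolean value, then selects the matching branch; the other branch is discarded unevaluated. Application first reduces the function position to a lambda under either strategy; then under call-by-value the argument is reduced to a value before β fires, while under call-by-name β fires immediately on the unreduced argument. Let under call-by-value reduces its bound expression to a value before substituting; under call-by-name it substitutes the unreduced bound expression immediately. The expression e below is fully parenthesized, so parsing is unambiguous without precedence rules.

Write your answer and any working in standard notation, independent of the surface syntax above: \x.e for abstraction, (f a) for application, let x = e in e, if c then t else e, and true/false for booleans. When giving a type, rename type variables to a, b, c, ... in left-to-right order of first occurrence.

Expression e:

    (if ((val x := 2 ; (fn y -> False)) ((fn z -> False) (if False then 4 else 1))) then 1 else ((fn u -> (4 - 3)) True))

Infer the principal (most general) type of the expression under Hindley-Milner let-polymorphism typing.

Answer: Int

Derivation:
let x : Int
\y._ : a -> Bool
\z._ : b -> Bool
  unify Bool ~ Bool
  unify Int ~ Int
  unify b -> Bool ~ Int -> c
  unify b ~ Int
  unify Bool ~ c
_ _ : Bool
  unify a -> Bool ~ Bool -> d
  unify a ~ Bool
  unify Bool ~ d
_ _ : Bool
  unify Bool ~ Bool
  unify Int ~ Int
  unify Int ~ Int
\u._ : e -> Int
  unify e -> Int ~ Bool -> f
  unify e ~ Bool
  unify Int ~ f
_ _ : Int
  unify Int ~ Int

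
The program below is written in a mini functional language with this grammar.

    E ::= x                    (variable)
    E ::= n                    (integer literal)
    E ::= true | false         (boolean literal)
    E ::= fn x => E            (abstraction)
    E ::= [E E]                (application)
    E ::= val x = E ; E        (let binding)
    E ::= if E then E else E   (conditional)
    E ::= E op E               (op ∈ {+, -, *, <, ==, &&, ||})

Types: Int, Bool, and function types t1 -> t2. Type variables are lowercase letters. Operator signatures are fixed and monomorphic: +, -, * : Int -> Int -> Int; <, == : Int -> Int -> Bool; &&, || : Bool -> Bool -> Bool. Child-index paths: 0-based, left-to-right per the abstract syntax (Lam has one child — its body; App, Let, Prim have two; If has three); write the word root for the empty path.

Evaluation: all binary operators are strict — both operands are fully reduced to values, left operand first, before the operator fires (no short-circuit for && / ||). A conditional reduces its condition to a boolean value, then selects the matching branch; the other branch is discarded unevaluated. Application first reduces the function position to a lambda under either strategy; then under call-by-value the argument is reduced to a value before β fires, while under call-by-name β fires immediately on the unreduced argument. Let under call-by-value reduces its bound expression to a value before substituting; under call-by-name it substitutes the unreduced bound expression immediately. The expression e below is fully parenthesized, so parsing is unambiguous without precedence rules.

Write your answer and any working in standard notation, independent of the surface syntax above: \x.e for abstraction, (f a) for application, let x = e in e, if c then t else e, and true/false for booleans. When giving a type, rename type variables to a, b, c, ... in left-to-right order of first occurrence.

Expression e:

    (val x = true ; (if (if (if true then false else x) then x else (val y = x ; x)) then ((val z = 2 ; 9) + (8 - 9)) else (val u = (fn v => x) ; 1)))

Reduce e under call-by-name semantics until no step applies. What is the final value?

Derivation:
step 0: (let x = true in (if (if (if true then false else x) then x else (let y = x in x)) then ((let z = 2 in 9) + (8 - 9)) else (let u = (\v.x) in 1)))
step 1: [let@root] (if (if (if true then false else true) then true else (let y = true in true)) then ((let z = 2 in 9) + (8 - 9)) else (let u = (\v.true) in 1))
step 2: [if@0.0] (if (if false then true else (let y = true in true)) then ((let z = 2 in 9) + (8 - 9)) else (let u = (\v.true) in 1))
step 3: [if@0] (if (let y = true in true) then ((let z = 2 in 9) + (8 - 9)) else (let u = (\v.true) in 1))
step 4: [let@0] (if true then ((let z = 2 in 9) + (8 - 9)) else (let u = (\v.true) in 1))
step 5: [if@root] ((let z = 2 in 9) + (8 - 9))
step 6: [let@0] (9 + (8 - 9))
step 7: [delta@1] (9 + -1)
step 8: [delta@root] 8

Answer: 8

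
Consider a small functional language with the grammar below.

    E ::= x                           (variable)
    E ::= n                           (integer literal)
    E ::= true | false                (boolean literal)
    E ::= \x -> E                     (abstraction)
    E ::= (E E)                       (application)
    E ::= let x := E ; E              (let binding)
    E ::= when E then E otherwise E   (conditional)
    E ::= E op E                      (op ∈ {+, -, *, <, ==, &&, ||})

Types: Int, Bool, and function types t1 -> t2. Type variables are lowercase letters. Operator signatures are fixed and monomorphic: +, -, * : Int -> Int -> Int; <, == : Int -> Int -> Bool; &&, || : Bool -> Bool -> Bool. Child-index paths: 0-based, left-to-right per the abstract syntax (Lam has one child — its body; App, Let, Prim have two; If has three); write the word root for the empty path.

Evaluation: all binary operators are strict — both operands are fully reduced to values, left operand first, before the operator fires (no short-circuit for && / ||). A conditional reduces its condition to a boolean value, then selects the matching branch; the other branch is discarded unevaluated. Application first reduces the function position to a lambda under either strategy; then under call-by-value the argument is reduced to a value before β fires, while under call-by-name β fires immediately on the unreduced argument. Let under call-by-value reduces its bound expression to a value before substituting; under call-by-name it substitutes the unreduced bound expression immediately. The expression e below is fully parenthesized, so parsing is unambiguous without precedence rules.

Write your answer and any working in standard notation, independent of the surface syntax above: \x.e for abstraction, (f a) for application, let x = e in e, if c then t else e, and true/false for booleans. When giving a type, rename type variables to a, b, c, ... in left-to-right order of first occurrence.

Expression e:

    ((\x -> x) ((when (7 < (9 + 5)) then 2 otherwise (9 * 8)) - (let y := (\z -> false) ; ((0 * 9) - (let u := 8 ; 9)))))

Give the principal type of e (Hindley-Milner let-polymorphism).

Derivation:
x : a
\x._ : a -> a
  unify Int ~ Int
  unify Int ~ Int
  unify Int ~ Int
  unify Int ~ Int
  unify Bool ~ Bool
  unify Int ~ Int
  unify Int ~ Int
  unify Int ~ Int
  unify Int ~ Int
\z._ : b -> Bool
let y : forall. b -> Bool
  unify Int ~ Int
  unify Int ~ Int
  unify Int ~ Int
let u : Int
  unify Int ~ Int
  unify Int ~ Int
  unify a -> a ~ Int -> c
  unify a ~ Int
  unify Int ~ c
_ _ : Int

Answer: Int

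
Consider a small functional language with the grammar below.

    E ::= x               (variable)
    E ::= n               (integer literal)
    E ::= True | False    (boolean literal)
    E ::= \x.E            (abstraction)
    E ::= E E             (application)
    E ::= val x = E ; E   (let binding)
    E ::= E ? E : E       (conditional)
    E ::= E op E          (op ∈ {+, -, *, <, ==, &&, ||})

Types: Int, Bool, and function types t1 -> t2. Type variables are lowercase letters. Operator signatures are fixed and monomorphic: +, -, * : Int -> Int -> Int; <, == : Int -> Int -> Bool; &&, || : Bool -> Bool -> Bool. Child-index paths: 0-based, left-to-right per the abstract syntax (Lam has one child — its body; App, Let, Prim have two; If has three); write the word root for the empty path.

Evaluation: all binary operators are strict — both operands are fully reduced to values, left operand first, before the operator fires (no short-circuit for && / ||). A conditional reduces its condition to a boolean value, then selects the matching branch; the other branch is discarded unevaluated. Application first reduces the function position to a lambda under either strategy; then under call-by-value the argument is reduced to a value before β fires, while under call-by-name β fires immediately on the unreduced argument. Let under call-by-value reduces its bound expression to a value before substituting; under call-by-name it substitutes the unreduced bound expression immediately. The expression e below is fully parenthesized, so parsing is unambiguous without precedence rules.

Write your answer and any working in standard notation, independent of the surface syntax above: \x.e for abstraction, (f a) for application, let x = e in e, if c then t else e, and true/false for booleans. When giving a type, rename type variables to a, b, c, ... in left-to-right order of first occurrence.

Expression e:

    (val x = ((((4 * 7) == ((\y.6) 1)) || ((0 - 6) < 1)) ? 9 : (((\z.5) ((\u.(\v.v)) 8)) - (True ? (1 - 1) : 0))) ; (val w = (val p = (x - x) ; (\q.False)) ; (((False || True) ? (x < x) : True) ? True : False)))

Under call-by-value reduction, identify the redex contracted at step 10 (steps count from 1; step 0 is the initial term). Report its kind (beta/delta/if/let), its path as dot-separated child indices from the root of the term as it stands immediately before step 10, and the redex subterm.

Answer: let at 0 : (let p = 0 in (\q.false))

Derivation:
step 0: (let x = (if (((4 * 7) == ((\y.6) 1)) || ((0 - 6) < 1)) then 9 else (((\z.5) ((\u.(\v.v)) 8)) - (if true then (1 - 1) else 0))) in (let w = (let p = (x - x) in (\q.false)) in (if (if (false || true) then (x < x) else true) then true else false)))
step 1: [delta@0.0.0.0] (let x = (if ((28 == ((\y.6) 1)) || ((0 - 6) < 1)) then 9 else (((\z.5) ((\u.(\v.v)) 8)) - (if true then (1 - 1) else 0))) in (let w = (let p = (x - x) in (\q.false)) in (if (if (false || true) then (x < x) else true) then true else false)))
step 2: [beta@0.0.0.1] (let x = (if ((28 == 6) || ((0 - 6) < 1)) then 9 else (((\z.5) ((\u.(\v.v)) 8)) - (if true then (1 - 1) else 0))) in (let w = (let p = (x - x) in (\q.false)) in (if (if (false || true) then (x < x) else true) then true else false)))
step 3: [delta@0.0.0] (let x = (if (false || ((0 - 6) < 1)) then 9 else (((\z.5) ((\u.(\v.v)) 8)) - (if true then (1 - 1) else 0))) in (let w = (let p = (x - x) in (\q.false)) in (if (if (false || true) then (x < x) else true) then true else false)))
step 4: [delta@0.0.1.0] (let x = (if (false || (-6 < 1)) then 9 else (((\z.5) ((\u.(\v.v)) 8)) - (if true then (1 - 1) else 0))) in (let w = (let p = (x - x) in (\q.false)) in (if (if (false || true) then (x < x) else true) then true else false)))
step 5: [delta@0.0.1] (let x = (if (false || true) then 9 else (((\z.5) ((\u.(\v.v)) 8)) - (if true then (1 - 1) else 0))) in (let w = (let p = (x - x) in (\q.false)) in (if (if (false || true) then (x < x) else true) then true else false)))
step 6: [delta@0.0] (let x = (if true then 9 else (((\z.5) ((\u.(\v.v)) 8)) - (if true then (1 - 1) else 0))) in (let w = (let p = (x - x) in (\q.false)) in (if (if (false || true) then (x < x) else true) then true else false)))
step 7: [if@0] (let x = 9 in (let w = (let p = (x - x) in (\q.false)) in (if (if (false || true) then (x < x) else true) then true else false)))
step 8: [let@root] (let w = (let p = (9 - 9) in (\q.false)) in (if (if (false || true) then (9 < 9) else true) then true else false))
step 9: [delta@0.0] (let w = (let p = 0 in (\q.false)) in (if (if (false || true) then (9 < 9) else true) then true else false))
step 10: [let@0] (let w = (\q.false) in (if (if (false || true) then (9 < 9) else true) then true else false))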